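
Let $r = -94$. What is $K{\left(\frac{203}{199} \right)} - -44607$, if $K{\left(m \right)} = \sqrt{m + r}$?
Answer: $44607 + \frac{i \sqrt{3682097}}{199} \approx 44607.0 + 9.6426 i$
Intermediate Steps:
$K{\left(m \right)} = \sqrt{-94 + m}$ ($K{\left(m \right)} = \sqrt{m - 94} = \sqrt{-94 + m}$)
$K{\left(\frac{203}{199} \right)} - -44607 = \sqrt{-94 + \frac{203}{199}} - -44607 = \sqrt{-94 + 203 \cdot \frac{1}{199}} + 44607 = \sqrt{-94 + \frac{203}{199}} + 44607 = \sqrt{- \frac{18503}{199}} + 44607 = \frac{i \sqrt{3682097}}{199} + 44607 = 44607 + \frac{i \sqrt{3682097}}{199}$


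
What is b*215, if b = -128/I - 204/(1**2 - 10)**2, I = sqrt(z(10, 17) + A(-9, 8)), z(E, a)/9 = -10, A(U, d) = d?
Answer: -14620/27 + 13760*I*sqrt(82)/41 ≈ -541.48 + 3039.1*I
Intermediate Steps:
z(E, a) = -90 (z(E, a) = 9*(-10) = -90)
I = I*sqrt(82) (I = sqrt(-90 + 8) = sqrt(-82) = I*sqrt(82) ≈ 9.0554*I)
b = -68/27 + 64*I*sqrt(82)/41 (b = -128*(-I*sqrt(82)/82) - 204/(1**2 - 10)**2 = -(-64)*I*sqrt(82)/41 - 204/(1 - 10)**2 = 64*I*sqrt(82)/41 - 204/((-9)**2) = 64*I*sqrt(82)/41 - 204/81 = 64*I*sqrt(82)/41 - 204*1/81 = 64*I*sqrt(82)/41 - 68/27 = -68/27 + 64*I*sqrt(82)/41 ≈ -2.5185 + 14.135*I)
b*215 = (-68/27 + 64*I*sqrt(82)/41)*215 = -14620/27 + 13760*I*sqrt(82)/41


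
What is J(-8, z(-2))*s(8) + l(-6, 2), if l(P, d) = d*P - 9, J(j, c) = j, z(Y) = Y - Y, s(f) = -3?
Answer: 3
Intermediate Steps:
z(Y) = 0
l(P, d) = -9 + P*d (l(P, d) = P*d - 9 = -9 + P*d)
J(-8, z(-2))*s(8) + l(-6, 2) = -8*(-3) + (-9 - 6*2) = 24 + (-9 - 12) = 24 - 21 = 3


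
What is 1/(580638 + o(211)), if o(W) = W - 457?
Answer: 1/580392 ≈ 1.7230e-6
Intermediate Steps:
o(W) = -457 + W
1/(580638 + o(211)) = 1/(580638 + (-457 + 211)) = 1/(580638 - 246) = 1/580392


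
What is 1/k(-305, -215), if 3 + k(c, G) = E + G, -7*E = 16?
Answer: -7/1542 ≈ -0.0045396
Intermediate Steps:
E = -16/7 (E = -⅐*16 = -16/7 ≈ -2.2857)
k(c, G) = -37/7 + G (k(c, G) = -3 + (-16/7 + G) = -37/7 + G)
1/k(-305, -215) = 1/(-37/7 - 215) = 1/(-1542/7) = -7/1542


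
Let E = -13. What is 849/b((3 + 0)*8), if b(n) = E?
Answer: -849/13 ≈ -65.308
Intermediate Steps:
b(n) = -13
849/b((3 + 0)*8) = 849/(-13) = 849*(-1/13) = -849/13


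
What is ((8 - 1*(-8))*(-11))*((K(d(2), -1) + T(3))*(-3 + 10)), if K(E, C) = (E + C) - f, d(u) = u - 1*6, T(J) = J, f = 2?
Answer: 4928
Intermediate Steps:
d(u) = -6 + u (d(u) = u - 6 = -6 + u)
K(E, C) = -2 + C + E (K(E, C) = (E + C) - 1*2 = (C + E) - 2 = -2 + C + E)
((8 - 1*(-8))*(-11))*((K(d(2), -1) + T(3))*(-3 + 10)) = ((8 - 1*(-8))*(-11))*(((-2 - 1 + (-6 + 2)) + 3)*(-3 + 10)) = ((8 + 8)*(-11))*(((-2 - 1 - 4) + 3)*7) = (16*(-11))*((-7 + 3)*7) = -(-704)*7 = -176*(-28) = 4928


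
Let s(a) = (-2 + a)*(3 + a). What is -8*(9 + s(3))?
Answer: -120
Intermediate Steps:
-8*(9 + s(3)) = -8*(9 + (-6 + 3 + 3²)) = -8*(9 + (-6 + 3 + 9)) = -8*(9 + 6) = -8*15 = -120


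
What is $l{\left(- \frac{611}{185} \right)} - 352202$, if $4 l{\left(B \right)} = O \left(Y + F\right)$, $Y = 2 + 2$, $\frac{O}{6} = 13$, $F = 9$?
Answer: $- \frac{703897}{2} \approx -3.5195 \cdot 10^{5}$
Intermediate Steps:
$O = 78$ ($O = 6 \cdot 13 = 78$)
$Y = 4$
$l{\left(B \right)} = \frac{507}{2}$ ($l{\left(B \right)} = \frac{78 \left(4 + 9\right)}{4} = \frac{78 \cdot 13}{4} = \frac{1}{4} \cdot 1014 = \frac{507}{2}$)
$l{\left(- \frac{611}{185} \right)} - 352202 = \frac{507}{2} - 352202 = - \frac{703897}{2}$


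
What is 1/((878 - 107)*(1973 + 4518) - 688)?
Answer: 1/5003873 ≈ 1.9985e-7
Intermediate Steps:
1/((878 - 107)*(1973 + 4518) - 688) = 1/(771*6491 - 688) = 1/(5004561 - 688) = 1/5003873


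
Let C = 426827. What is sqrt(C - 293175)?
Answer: 2*sqrt(33413) ≈ 365.58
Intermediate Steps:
sqrt(C - 293175) = sqrt(426827 - 293175) = sqrt(133652) = 2*sqrt(33413)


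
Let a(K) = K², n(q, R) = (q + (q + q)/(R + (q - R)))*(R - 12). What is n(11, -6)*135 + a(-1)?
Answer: -31589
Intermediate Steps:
n(q, R) = (-12 + R)*(2 + q) (n(q, R) = (q + (2*q)/q)*(-12 + R) = (q + 2)*(-12 + R) = (2 + q)*(-12 + R) = (-12 + R)*(2 + q))
n(11, -6)*135 + a(-1) = (-24 - 12*11 + 2*(-6) - 6*11)*135 + (-1)² = (-24 - 132 - 12 - 66)*135 + 1 = -234*135 + 1 = -31590 + 1 = -31589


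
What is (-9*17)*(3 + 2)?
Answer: -765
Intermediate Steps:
(-9*17)*(3 + 2) = -153*5 = -765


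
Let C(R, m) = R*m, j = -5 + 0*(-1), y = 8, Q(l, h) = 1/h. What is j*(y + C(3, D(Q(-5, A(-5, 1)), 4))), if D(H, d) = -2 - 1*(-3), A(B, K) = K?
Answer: -55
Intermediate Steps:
D(H, d) = 1 (D(H, d) = -2 + 3 = 1)
j = -5 (j = -5 + 0 = -5)
j*(y + C(3, D(Q(-5, A(-5, 1)), 4))) = -5*(8 + 3*1) = -5*(8 + 3) = -5*11 = -55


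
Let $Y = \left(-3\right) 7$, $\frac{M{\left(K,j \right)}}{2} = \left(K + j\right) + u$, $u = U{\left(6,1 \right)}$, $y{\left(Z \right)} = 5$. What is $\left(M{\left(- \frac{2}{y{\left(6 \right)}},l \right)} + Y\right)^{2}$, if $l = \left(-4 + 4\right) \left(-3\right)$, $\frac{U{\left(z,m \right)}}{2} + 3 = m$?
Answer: $\frac{22201}{25} \approx 888.04$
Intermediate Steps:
$U{\left(z,m \right)} = -6 + 2 m$
$u = -4$ ($u = -6 + 2 \cdot 1 = -6 + 2 = -4$)
$l = 0$ ($l = 0 \left(-3\right) = 0$)
$M{\left(K,j \right)} = -8 + 2 K + 2 j$ ($M{\left(K,j \right)} = 2 \left(\left(K + j\right) - 4\right) = 2 \left(-4 + K + j\right) = -8 + 2 K + 2 j$)
$Y = -21$
$\left(M{\left(- \frac{2}{y{\left(6 \right)}},l \right)} + Y\right)^{2} = \left(\left(-8 + 2 \left(- \frac{2}{5}\right) + 2 \cdot 0\right) - 21\right)^{2} = \left(\left(-8 + 2 \left(\left(-2\right) \frac{1}{5}\right) + 0\right) - 21\right)^{2} = \left(\left(-8 + 2 \left(- \frac{2}{5}\right) + 0\right) - 21\right)^{2} = \left(\left(-8 - \frac{4}{5} + 0\right) - 21\right)^{2} = \left(- \frac{44}{5} - 21\right)^{2} = \left(- \frac{149}{5}\right)^{2} = \frac{22201}{25}$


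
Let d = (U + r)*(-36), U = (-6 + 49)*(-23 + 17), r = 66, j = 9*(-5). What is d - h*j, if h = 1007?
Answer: 52227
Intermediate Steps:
j = -45
U = -258 (U = 43*(-6) = -258)
d = 6912 (d = (-258 + 66)*(-36) = -192*(-36) = 6912)
d - h*j = 6912 - 1007*(-45) = 6912 - 1*(-45315) = 6912 + 45315 = 52227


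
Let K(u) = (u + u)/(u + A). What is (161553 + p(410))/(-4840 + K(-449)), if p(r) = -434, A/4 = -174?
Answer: -184481255/5540902 ≈ -33.294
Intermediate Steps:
A = -696 (A = 4*(-174) = -696)
K(u) = 2*u/(-696 + u) (K(u) = (u + u)/(u - 696) = (2*u)/(-696 + u) = 2*u/(-696 + u))
(161553 + p(410))/(-4840 + K(-449)) = (161553 - 434)/(-4840 + 2*(-449)/(-696 - 449)) = 161119/(-4840 + 2*(-449)/(-1145)) = 161119/(-4840 + 2*(-449)*(-1/1145)) = 161119/(-4840 + 898/1145) = 161119/(-5540902/1145) = 161119*(-1145/5540902) = -184481255/5540902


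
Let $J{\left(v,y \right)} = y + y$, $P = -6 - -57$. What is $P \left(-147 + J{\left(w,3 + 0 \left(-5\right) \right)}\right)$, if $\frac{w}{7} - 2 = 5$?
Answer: $-7191$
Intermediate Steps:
$P = 51$ ($P = -6 + 57 = 51$)
$w = 49$ ($w = 14 + 7 \cdot 5 = 14 + 35 = 49$)
$J{\left(v,y \right)} = 2 y$
$P \left(-147 + J{\left(w,3 + 0 \left(-5\right) \right)}\right) = 51 \left(-147 + 2 \left(3 + 0 \left(-5\right)\right)\right) = 51 \left(-147 + 2 \left(3 + 0\right)\right) = 51 \left(-147 + 2 \cdot 3\right) = 51 \left(-147 + 6\right) = 51 \left(-141\right) = -7191$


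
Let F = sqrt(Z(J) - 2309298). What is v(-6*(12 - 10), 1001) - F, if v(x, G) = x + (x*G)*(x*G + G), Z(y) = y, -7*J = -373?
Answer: 132264120 - I*sqrt(113152991)/7 ≈ 1.3226e+8 - 1519.6*I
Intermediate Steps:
J = 373/7 (J = -1/7*(-373) = 373/7 ≈ 53.286)
v(x, G) = x + G*x*(G + G*x) (v(x, G) = x + (G*x)*(G*x + G) = x + (G*x)*(G + G*x) = x + G*x*(G + G*x))
F = I*sqrt(113152991)/7 (F = sqrt(373/7 - 2309298) = sqrt(-16164713/7) = I*sqrt(113152991)/7 ≈ 1519.6*I)
v(-6*(12 - 10), 1001) - F = (-6*(12 - 10))*(1 + 1001**2 - 6*(12 - 10)*1001**2) - I*sqrt(113152991)/7 = (-6*2)*(1 + 1002001 - 6*2*1002001) - I*sqrt(113152991)/7 = -12*(1 + 1002001 - 12*1002001) - I*sqrt(113152991)/7 = -12*(1 + 1002001 - 12024012) - I*sqrt(113152991)/7 = -12*(-11022010) - I*sqrt(113152991)/7 = 132264120 - I*sqrt(113152991)/7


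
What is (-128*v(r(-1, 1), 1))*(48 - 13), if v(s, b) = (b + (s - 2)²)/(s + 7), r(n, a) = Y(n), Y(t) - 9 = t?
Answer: -33152/3 ≈ -11051.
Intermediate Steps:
Y(t) = 9 + t
r(n, a) = 9 + n
v(s, b) = (b + (-2 + s)²)/(7 + s)
(-128*v(r(-1, 1), 1))*(48 - 13) = (-128*(1 + (-2 + (9 - 1))²)/(7 + (9 - 1)))*(48 - 13) = -128*(1 + (-2 + 8)²)/(7 + 8)*35 = -128*(1 + 6²)/15*35 = -128*(1 + 36)/15*35 = -128*37/15*35 = -4736/15*35 = -33152/3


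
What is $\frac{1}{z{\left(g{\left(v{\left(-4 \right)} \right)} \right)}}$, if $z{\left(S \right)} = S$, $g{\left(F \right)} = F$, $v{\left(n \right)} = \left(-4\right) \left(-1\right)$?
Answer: $\frac{1}{4} \approx 0.25$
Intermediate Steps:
$v{\left(n \right)} = 4$
$\frac{1}{z{\left(g{\left(v{\left(-4 \right)} \right)} \right)}} = \frac{1}{4}$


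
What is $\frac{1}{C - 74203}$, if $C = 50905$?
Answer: $- \frac{1}{23298} \approx -4.2922 \cdot 10^{-5}$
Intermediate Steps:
$\frac{1}{C - 74203} = \frac{1}{50905 - 74203} = \frac{1}{-23298} = - \frac{1}{23298}$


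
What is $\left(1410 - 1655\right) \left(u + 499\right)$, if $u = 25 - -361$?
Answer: $-216825$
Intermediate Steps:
$u = 386$ ($u = 25 + 361 = 386$)
$\left(1410 - 1655\right) \left(u + 499\right) = \left(1410 - 1655\right) \left(386 + 499\right) = \left(-245\right) 885 = -216825$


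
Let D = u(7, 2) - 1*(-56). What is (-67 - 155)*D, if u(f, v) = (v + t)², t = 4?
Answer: -20424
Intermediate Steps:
u(f, v) = (4 + v)² (u(f, v) = (v + 4)² = (4 + v)²)
D = 92 (D = (4 + 2)² - 1*(-56) = 6² + 56 = 36 + 56 = 92)
(-67 - 155)*D = (-67 - 155)*92 = -222*92 = -20424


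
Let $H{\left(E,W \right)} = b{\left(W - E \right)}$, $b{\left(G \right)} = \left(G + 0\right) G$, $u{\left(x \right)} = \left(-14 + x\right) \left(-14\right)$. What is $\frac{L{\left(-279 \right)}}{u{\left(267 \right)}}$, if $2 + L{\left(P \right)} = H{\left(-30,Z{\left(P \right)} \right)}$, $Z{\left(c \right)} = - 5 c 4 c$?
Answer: $- \frac{173113936007}{253} \approx -6.8424 \cdot 10^{8}$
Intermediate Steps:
$u{\left(x \right)} = 196 - 14 x$
$b{\left(G \right)} = G^{2}$ ($b{\left(G \right)} = G G = G^{2}$)
$Z{\left(c \right)} = - 20 c^{2}$ ($Z{\left(c \right)} = - 20 c c = - 20 c^{2}$)
$H{\left(E,W \right)} = \left(W - E\right)^{2}$
$L{\left(P \right)} = -2 + \left(-30 + 20 P^{2}\right)^{2}$ ($L{\left(P \right)} = -2 + \left(-30 - - 20 P^{2}\right)^{2} = -2 + \left(-30 + 20 P^{2}\right)^{2}$)
$\frac{L{\left(-279 \right)}}{u{\left(267 \right)}} = \frac{898 - 1200 \left(-279\right)^{2} + 400 \left(-279\right)^{4}}{196 - 3738} = \frac{898 - 93409200 + 400 \cdot 6059221281}{196 - 3738} = \frac{898 - 93409200 + 2423688512400}{-3542} = 2423595104098 \left(- \frac{1}{3542}\right) = - \frac{173113936007}{253}$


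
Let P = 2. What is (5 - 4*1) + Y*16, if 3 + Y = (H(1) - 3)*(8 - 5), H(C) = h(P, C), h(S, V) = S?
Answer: -95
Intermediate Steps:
H(C) = 2
Y = -6 (Y = -3 + (2 - 3)*(8 - 5) = -3 - 1*3 = -3 - 3 = -6)
(5 - 4*1) + Y*16 = (5 - 4*1) - 6*16 = (5 - 4) - 96 = 1 - 96 = -95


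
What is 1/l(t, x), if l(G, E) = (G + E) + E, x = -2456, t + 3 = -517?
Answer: -1/5432 ≈ -0.00018409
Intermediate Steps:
t = -520 (t = -3 - 517 = -520)
l(G, E) = G + 2*E (l(G, E) = (E + G) + E = G + 2*E)
1/l(t, x) = 1/(-520 + 2*(-2456)) = 1/(-520 - 4912) = 1/(-5432) = -1/5432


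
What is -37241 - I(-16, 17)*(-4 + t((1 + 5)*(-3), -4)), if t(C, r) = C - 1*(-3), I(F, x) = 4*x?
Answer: -35949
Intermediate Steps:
t(C, r) = 3 + C (t(C, r) = C + 3 = 3 + C)
-37241 - I(-16, 17)*(-4 + t((1 + 5)*(-3), -4)) = -37241 - 4*17*(-4 + (3 + (1 + 5)*(-3))) = -37241 - 68*(-4 + (3 + 6*(-3))) = -37241 - 68*(-4 + (3 - 18)) = -37241 - 68*(-4 - 15) = -37241 - 68*(-19) = -37241 - 1*(-1292) = -37241 + 1292 = -35949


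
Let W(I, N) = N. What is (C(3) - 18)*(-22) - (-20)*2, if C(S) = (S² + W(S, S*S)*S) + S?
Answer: -422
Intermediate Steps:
C(S) = S + S² + S³ (C(S) = (S² + (S*S)*S) + S = (S² + S²*S) + S = (S² + S³) + S = S + S² + S³)
(C(3) - 18)*(-22) - (-20)*2 = (3*(1 + 3 + 3²) - 18)*(-22) - (-20)*2 = (3*(1 + 3 + 9) - 18)*(-22) - 1*(-40) = (3*13 - 18)*(-22) + 40 = (39 - 18)*(-22) + 40 = 21*(-22) + 40 = -462 + 40 = -422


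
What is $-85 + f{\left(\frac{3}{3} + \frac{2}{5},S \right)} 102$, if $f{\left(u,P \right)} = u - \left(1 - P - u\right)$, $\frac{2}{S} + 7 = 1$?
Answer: $\frac{323}{5} \approx 64.6$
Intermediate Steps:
$S = - \frac{1}{3}$ ($S = \frac{2}{-7 + 1} = \frac{2}{-6} = 2 \left(- \frac{1}{6}\right) = - \frac{1}{3} \approx -0.33333$)
$f{\left(u,P \right)} = -1 + P + 2 u$ ($f{\left(u,P \right)} = u + \left(-1 + P + u\right) = -1 + P + 2 u$)
$-85 + f{\left(\frac{3}{3} + \frac{2}{5},S \right)} 102 = -85 + \left(-1 - \frac{1}{3} + 2 \left(\frac{3}{3} + \frac{2}{5}\right)\right) 102 = -85 + \left(-1 - \frac{1}{3} + 2 \left(3 \cdot \frac{1}{3} + 2 \cdot \frac{1}{5}\right)\right) 102 = -85 + \left(-1 - \frac{1}{3} + 2 \left(1 + \frac{2}{5}\right)\right) 102 = -85 + \left(-1 - \frac{1}{3} + 2 \cdot \frac{7}{5}\right) 102 = -85 + \left(-1 - \frac{1}{3} + \frac{14}{5}\right) 102 = -85 + \frac{22}{15} \cdot 102 = -85 + \frac{748}{5} = \frac{323}{5}$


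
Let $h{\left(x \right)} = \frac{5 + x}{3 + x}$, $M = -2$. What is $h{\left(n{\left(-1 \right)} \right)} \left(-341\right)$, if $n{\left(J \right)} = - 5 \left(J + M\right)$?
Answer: $- \frac{3410}{9} \approx -378.89$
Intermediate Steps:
$n{\left(J \right)} = 10 - 5 J$ ($n{\left(J \right)} = - 5 \left(J - 2\right) = - 5 \left(-2 + J\right) = 10 - 5 J$)
$h{\left(x \right)} = \frac{5 + x}{3 + x}$
$h{\left(n{\left(-1 \right)} \right)} \left(-341\right) = \frac{5 + \left(10 - -5\right)}{3 + \left(10 - -5\right)} \left(-341\right) = \frac{5 + \left(10 + 5\right)}{3 + \left(10 + 5\right)} \left(-341\right) = \frac{5 + 15}{3 + 15} \left(-341\right) = \frac{1}{18} \cdot 20 \left(-341\right) = \frac{10}{9} \left(-341\right) = - \frac{3410}{9}$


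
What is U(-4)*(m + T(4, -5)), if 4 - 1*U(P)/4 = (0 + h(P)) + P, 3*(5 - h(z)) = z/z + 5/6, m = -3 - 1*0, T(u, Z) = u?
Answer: 130/9 ≈ 14.444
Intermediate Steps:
m = -3 (m = -3 + 0 = -3)
h(z) = 79/18 (h(z) = 5 - (z/z + 5/6)/3 = 5 - (1 + 5*(1/6))/3 = 5 - (1 + 5/6)/3 = 5 - 1/3*11/6 = 5 - 11/18 = 79/18)
U(P) = -14/9 - 4*P (U(P) = 16 - 4*((0 + 79/18) + P) = 16 - 4*(79/18 + P) = 16 + (-158/9 - 4*P) = -14/9 - 4*P)
U(-4)*(m + T(4, -5)) = (-14/9 - 4*(-4))*(-3 + 4) = (-14/9 + 16)*1 = (130/9)*1 = 130/9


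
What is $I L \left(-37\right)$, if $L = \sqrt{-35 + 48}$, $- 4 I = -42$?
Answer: $- \frac{777 \sqrt{13}}{2} \approx -1400.8$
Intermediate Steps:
$I = \frac{21}{2}$ ($I = \left(- \frac{1}{4}\right) \left(-42\right) = \frac{21}{2} \approx 10.5$)
$L = \sqrt{13} \approx 3.6056$
$I L \left(-37\right) = \frac{21 \sqrt{13}}{2} \left(-37\right) = - \frac{777 \sqrt{13}}{2}$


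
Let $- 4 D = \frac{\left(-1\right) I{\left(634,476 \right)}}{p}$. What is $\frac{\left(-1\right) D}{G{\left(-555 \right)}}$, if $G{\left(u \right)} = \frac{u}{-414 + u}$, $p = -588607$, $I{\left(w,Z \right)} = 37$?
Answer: $\frac{323}{11772140} \approx 2.7438 \cdot 10^{-5}$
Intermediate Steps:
$D = - \frac{37}{2354428}$ ($D = - \frac{\left(-1\right) 37 \frac{1}{-588607}}{4} = - \frac{\left(-37\right) \left(- \frac{1}{588607}\right)}{4} = \left(- \frac{1}{4}\right) \frac{37}{588607} = - \frac{37}{2354428} \approx -1.5715 \cdot 10^{-5}$)
$\frac{\left(-1\right) D}{G{\left(-555 \right)}} = \frac{\left(-1\right) \left(- \frac{37}{2354428}\right)}{\left(-555\right) \frac{1}{-414 - 555}} = \frac{37}{2354428 \left(- \frac{555}{-969}\right)} = \frac{37}{2354428 \left(\left(-555\right) \left(- \frac{1}{969}\right)\right)} = \frac{37}{2354428 \cdot \frac{185}{323}} = \frac{37}{2354428} \cdot \frac{323}{185} = \frac{323}{11772140}$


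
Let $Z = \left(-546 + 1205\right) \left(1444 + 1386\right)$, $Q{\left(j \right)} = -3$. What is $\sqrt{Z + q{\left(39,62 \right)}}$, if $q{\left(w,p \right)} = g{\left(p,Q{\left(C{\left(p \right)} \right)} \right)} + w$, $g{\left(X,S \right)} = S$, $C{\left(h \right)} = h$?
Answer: $\sqrt{1865006} \approx 1365.7$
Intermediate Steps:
$q{\left(w,p \right)} = -3 + w$
$Z = 1864970$ ($Z = 659 \cdot 2830 = 1864970$)
$\sqrt{Z + q{\left(39,62 \right)}} = \sqrt{1864970 + \left(-3 + 39\right)} = \sqrt{1864970 + 36} = \sqrt{1865006}$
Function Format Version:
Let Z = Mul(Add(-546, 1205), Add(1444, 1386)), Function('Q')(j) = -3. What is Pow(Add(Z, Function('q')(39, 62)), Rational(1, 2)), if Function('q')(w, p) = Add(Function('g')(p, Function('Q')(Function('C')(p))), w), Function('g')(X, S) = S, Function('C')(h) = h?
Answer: Pow(1865006, Rational(1, 2)) ≈ 1365.7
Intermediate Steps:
Function('q')(w, p) = Add(-3, w)
Z = 1864970 (Z = Mul(659, 2830) = 1864970)
Pow(Add(Z, Function('q')(39, 62)), Rational(1, 2)) = Pow(Add(1864970, Add(-3, 39)), Rational(1, 2)) = Pow(Add(1864970, 36), Rational(1, 2)) = Pow(1865006, Rational(1, 2))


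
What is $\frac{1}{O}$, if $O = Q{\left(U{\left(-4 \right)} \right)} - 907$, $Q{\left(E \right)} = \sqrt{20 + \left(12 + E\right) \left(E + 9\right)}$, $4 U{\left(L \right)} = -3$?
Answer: $- \frac{14512}{13160579} - \frac{76 \sqrt{5}}{13160579} \approx -0.0011156$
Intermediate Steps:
$U{\left(L \right)} = - \frac{3}{4}$ ($U{\left(L \right)} = \frac{1}{4} \left(-3\right) = - \frac{3}{4}$)
$Q{\left(E \right)} = \sqrt{20 + \left(9 + E\right) \left(12 + E\right)}$ ($Q{\left(E \right)} = \sqrt{20 + \left(12 + E\right) \left(9 + E\right)} = \sqrt{20 + \left(9 + E\right) \left(12 + E\right)}$)
$O = -907 + \frac{19 \sqrt{5}}{4}$ ($O = \sqrt{128 + \left(- \frac{3}{4}\right)^{2} + 21 \left(- \frac{3}{4}\right)} - 907 = \sqrt{128 + \frac{9}{16} - \frac{63}{4}} - 907 = \sqrt{\frac{1805}{16}} - 907 = \frac{19 \sqrt{5}}{4} - 907 = -907 + \frac{19 \sqrt{5}}{4} \approx -896.38$)
$\frac{1}{O} = \frac{1}{-907 + \frac{19 \sqrt{5}}{4}}$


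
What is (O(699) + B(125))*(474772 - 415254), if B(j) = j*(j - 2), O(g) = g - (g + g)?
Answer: 873486168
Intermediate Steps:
O(g) = -g (O(g) = g - 2*g = -g)
B(j) = j*(-2 + j)
(O(699) + B(125))*(474772 - 415254) = (-1*699 + 125*(-2 + 125))*(474772 - 415254) = (-699 + 125*123)*59518 = (-699 + 15375)*59518 = 14676*59518 = 873486168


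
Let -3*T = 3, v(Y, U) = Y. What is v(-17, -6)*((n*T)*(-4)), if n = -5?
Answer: 340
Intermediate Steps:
T = -1 (T = -⅓*3 = -1)
v(-17, -6)*((n*T)*(-4)) = -17*(-5*(-1))*(-4) = -85*(-4) = -17*(-20) = 340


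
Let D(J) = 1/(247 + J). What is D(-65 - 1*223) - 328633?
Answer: -13473954/41 ≈ -3.2863e+5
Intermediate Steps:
D(-65 - 1*223) - 328633 = 1/(247 + (-65 - 1*223)) - 328633 = 1/(247 + (-65 - 223)) - 328633 = 1/(247 - 288) - 328633 = 1/(-41) - 328633 = -1/41 - 328633 = -13473954/41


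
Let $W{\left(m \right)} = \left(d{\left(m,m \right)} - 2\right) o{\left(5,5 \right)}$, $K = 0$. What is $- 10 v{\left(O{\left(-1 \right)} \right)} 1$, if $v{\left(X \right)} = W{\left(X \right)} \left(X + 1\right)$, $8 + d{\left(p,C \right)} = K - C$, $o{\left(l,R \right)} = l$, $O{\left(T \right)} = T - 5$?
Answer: $-1000$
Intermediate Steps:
$O{\left(T \right)} = -5 + T$
$d{\left(p,C \right)} = -8 - C$ ($d{\left(p,C \right)} = -8 + \left(0 - C\right) = -8 - C$)
$W{\left(m \right)} = -50 - 5 m$ ($W{\left(m \right)} = \left(\left(-8 - m\right) - 2\right) 5 = \left(-10 - m\right) 5 = -50 - 5 m$)
$v{\left(X \right)} = \left(1 + X\right) \left(-50 - 5 X\right)$ ($v{\left(X \right)} = \left(-50 - 5 X\right) \left(X + 1\right) = \left(-50 - 5 X\right) \left(1 + X\right) = \left(1 + X\right) \left(-50 - 5 X\right)$)
$- 10 v{\left(O{\left(-1 \right)} \right)} 1 = - 10 \left(- 5 \left(1 - 6\right) \left(10 - 6\right)\right) 1 = - 10 \left(\left(-5\right) \left(-5\right) 4\right) 1 = \left(-10\right) 100 \cdot 1 = \left(-1000\right) 1 = -1000$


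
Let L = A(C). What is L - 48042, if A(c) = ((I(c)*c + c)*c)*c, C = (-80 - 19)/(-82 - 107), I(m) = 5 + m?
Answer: -9343073855/194481 ≈ -48041.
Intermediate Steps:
C = 11/21 (C = -99/(-189) = -99*(-1/189) = 11/21 ≈ 0.52381)
A(c) = c²*(c + c*(5 + c)) (A(c) = (((5 + c)*c + c)*c)*c = ((c*(5 + c) + c)*c)*c = ((c + c*(5 + c))*c)*c = (c*(c + c*(5 + c)))*c = c²*(c + c*(5 + c)))
L = 182347/194481 (L = (11/21)³*(6 + 11/21) = (1331/9261)*(137/21) = 182347/194481 ≈ 0.93761)
L - 48042 = 182347/194481 - 48042 = -9343073855/194481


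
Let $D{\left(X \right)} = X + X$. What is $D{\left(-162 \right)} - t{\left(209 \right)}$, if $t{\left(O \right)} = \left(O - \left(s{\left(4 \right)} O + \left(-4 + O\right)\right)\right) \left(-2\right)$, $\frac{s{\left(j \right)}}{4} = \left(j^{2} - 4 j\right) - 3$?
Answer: $4700$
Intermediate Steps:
$s{\left(j \right)} = -12 - 16 j + 4 j^{2}$ ($s{\left(j \right)} = 4 \left(\left(j^{2} - 4 j\right) - 3\right) = 4 \left(-3 + j^{2} - 4 j\right) = -12 - 16 j + 4 j^{2}$)
$t{\left(O \right)} = -8 - 24 O$ ($t{\left(O \right)} = \left(O - \left(\left(-12 - 64 + 4 \cdot 4^{2}\right) O + \left(-4 + O\right)\right)\right) \left(-2\right) = \left(O - \left(\left(-12 - 64 + 4 \cdot 16\right) O + \left(-4 + O\right)\right)\right) \left(-2\right) = \left(O - \left(\left(-12 - 64 + 64\right) O + \left(-4 + O\right)\right)\right) \left(-2\right) = \left(O - \left(- 12 O + \left(-4 + O\right)\right)\right) \left(-2\right) = \left(O - \left(-4 - 11 O\right)\right) \left(-2\right) = \left(O + \left(4 + 11 O\right)\right) \left(-2\right) = \left(4 + 12 O\right) \left(-2\right) = -8 - 24 O$)
$D{\left(X \right)} = 2 X$
$D{\left(-162 \right)} - t{\left(209 \right)} = 2 \left(-162\right) - \left(-8 - 5016\right) = -324 - \left(-8 - 5016\right) = -324 - -5024 = -324 + 5024 = 4700$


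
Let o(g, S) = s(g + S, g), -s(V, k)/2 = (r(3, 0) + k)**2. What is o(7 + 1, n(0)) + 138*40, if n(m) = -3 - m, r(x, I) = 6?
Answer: 5128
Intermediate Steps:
s(V, k) = -2*(6 + k)**2
o(g, S) = -2*(6 + g)**2
o(7 + 1, n(0)) + 138*40 = -2*(6 + (7 + 1))**2 + 138*40 = -2*(6 + 8)**2 + 5520 = -2*14**2 + 5520 = -2*196 + 5520 = -392 + 5520 = 5128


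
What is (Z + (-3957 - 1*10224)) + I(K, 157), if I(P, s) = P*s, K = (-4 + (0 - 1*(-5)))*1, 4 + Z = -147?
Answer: -14175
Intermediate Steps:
Z = -151 (Z = -4 - 147 = -151)
K = 1 (K = (-4 + (0 + 5))*1 = (-4 + 5)*1 = 1*1 = 1)
(Z + (-3957 - 1*10224)) + I(K, 157) = (-151 + (-3957 - 1*10224)) + 1*157 = (-151 + (-3957 - 10224)) + 157 = (-151 - 14181) + 157 = -14332 + 157 = -14175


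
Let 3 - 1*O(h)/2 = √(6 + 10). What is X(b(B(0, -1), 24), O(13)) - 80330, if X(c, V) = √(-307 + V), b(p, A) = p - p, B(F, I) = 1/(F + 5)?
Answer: -80330 + I*√309 ≈ -80330.0 + 17.578*I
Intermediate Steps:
B(F, I) = 1/(5 + F)
b(p, A) = 0
O(h) = -2 (O(h) = 6 - 2*√(6 + 10) = 6 - 2*√16 = 6 - 2*4 = 6 - 8 = -2)
X(b(B(0, -1), 24), O(13)) - 80330 = √(-307 - 2) - 80330 = √(-309) - 80330 = I*√309 - 80330 = -80330 + I*√309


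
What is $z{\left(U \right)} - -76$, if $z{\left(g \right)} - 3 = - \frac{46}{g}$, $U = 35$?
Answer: $\frac{2719}{35} \approx 77.686$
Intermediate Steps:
$z{\left(g \right)} = 3 - \frac{46}{g}$
$z{\left(U \right)} - -76 = \left(3 - \frac{46}{35}\right) - -76 = \left(3 - \frac{46}{35}\right) + 76 = \frac{59}{35} + 76 = \frac{2719}{35}$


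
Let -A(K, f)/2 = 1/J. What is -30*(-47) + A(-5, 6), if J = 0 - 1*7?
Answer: 9872/7 ≈ 1410.3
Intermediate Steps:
J = -7 (J = 0 - 7 = -7)
A(K, f) = 2/7 (A(K, f) = -2/(-7) = -2*(-1/7) = 2/7)
-30*(-47) + A(-5, 6) = -30*(-47) + 2/7 = 1410 + 2/7 = 9872/7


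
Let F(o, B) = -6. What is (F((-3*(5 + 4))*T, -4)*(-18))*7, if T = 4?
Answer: 756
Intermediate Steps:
(F((-3*(5 + 4))*T, -4)*(-18))*7 = -6*(-18)*7 = 108*7 = 756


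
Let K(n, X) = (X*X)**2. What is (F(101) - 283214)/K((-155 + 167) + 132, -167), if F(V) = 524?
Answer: -282690/777796321 ≈ -0.00036345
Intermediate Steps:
K(n, X) = X**4 (K(n, X) = (X**2)**2 = X**4)
(F(101) - 283214)/K((-155 + 167) + 132, -167) = (524 - 283214)/((-167)**4) = -282690/777796321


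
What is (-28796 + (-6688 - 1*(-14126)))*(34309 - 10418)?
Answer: -510263978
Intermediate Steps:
(-28796 + (-6688 - 1*(-14126)))*(34309 - 10418) = (-28796 + (-6688 + 14126))*23891 = (-28796 + 7438)*23891 = -21358*23891 = -510263978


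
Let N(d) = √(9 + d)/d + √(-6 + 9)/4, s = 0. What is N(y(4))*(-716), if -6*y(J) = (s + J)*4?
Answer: -179*√3 + 179*√57/2 ≈ 365.67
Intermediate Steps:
y(J) = -2*J/3 (y(J) = -(0 + J)*4/6 = -J*4/6 = -2*J/3)
N(d) = √3/4 + √(9 + d)/d (N(d) = √(9 + d)/d + √3*(¼) = √(9 + d)/d + √3/4 = √3/4 + √(9 + d)/d)
N(y(4))*(-716) = (√3/4 + √(9 - ⅔*4)/((-⅔*4)))*(-716) = (√3/4 + √(9 - 8/3)/(-8/3))*(-716) = (√3/4 - √57/8)*(-716) = (-√57/8 + √3/4)*(-716) = -179*√3 + 179*√57/2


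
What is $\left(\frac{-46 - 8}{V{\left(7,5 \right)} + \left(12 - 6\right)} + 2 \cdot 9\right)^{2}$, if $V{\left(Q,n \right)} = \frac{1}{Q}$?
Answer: $\frac{156816}{1849} \approx 84.811$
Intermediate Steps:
$\left(\frac{-46 - 8}{V{\left(7,5 \right)} + \left(12 - 6\right)} + 2 \cdot 9\right)^{2} = \left(\frac{-46 - 8}{\frac{1}{7} + \left(12 - 6\right)} + 2 \cdot 9\right)^{2} = \left(- \frac{54}{\frac{1}{7} + \left(12 - 6\right)} + 18\right)^{2} = \left(- \frac{54}{\frac{1}{7} + 6} + 18\right)^{2} = \left(- \frac{54}{\frac{43}{7}} + 18\right)^{2} = \left(\left(-54\right) \frac{7}{43} + 18\right)^{2} = \left(- \frac{378}{43} + 18\right)^{2} = \left(\frac{396}{43}\right)^{2} = \frac{156816}{1849}$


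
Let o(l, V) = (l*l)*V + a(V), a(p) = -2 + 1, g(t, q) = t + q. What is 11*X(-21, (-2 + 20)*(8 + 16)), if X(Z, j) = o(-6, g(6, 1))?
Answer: 2761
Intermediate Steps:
g(t, q) = q + t
a(p) = -1
o(l, V) = -1 + V*l² (o(l, V) = (l*l)*V - 1 = l²*V - 1 = V*l² - 1 = -1 + V*l²)
X(Z, j) = 251 (X(Z, j) = -1 + (1 + 6)*(-6)² = -1 + 7*36 = -1 + 252 = 251)
11*X(-21, (-2 + 20)*(8 + 16)) = 11*251 = 2761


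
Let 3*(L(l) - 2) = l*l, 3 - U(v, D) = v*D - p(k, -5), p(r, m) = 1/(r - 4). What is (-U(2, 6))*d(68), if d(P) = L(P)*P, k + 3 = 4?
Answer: 8815520/9 ≈ 9.7950e+5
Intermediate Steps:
k = 1 (k = -3 + 4 = 1)
p(r, m) = 1/(-4 + r)
U(v, D) = 8/3 - D*v (U(v, D) = 3 - (v*D - 1/(-4 + 1)) = 3 - (D*v - 1/(-3)) = 3 - (D*v - 1*(-1/3)) = 3 - (D*v + 1/3) = 3 - (1/3 + D*v) = 3 + (-1/3 - D*v) = 8/3 - D*v)
L(l) = 2 + l**2/3 (L(l) = 2 + (l*l)/3 = 2 + l**2/3)
d(P) = P*(2 + P**2/3) (d(P) = (2 + P**2/3)*P = P*(2 + P**2/3))
(-U(2, 6))*d(68) = (-(8/3 - 1*6*2))*((1/3)*68*(6 + 68**2)) = (-(8/3 - 12))*((1/3)*68*(6 + 4624)) = (-1*(-28/3))*((1/3)*68*4630) = (28/3)*(314840/3) = 8815520/9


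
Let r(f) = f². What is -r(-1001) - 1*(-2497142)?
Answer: 1495141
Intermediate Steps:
-r(-1001) - 1*(-2497142) = -1*(-1001)² - 1*(-2497142) = -1*1002001 + 2497142 = -1002001 + 2497142 = 1495141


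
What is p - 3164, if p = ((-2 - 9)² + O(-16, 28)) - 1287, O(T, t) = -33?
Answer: -4363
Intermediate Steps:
p = -1199 (p = ((-2 - 9)² - 33) - 1287 = ((-11)² - 33) - 1287 = (121 - 33) - 1287 = 88 - 1287 = -1199)
p - 3164 = -1199 - 3164 = -4363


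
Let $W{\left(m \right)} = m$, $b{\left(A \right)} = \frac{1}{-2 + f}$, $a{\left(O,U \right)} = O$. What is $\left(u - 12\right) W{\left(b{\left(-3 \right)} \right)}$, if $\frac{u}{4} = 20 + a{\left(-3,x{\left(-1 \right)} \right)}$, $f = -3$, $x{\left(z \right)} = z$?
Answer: $- \frac{56}{5} \approx -11.2$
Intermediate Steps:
$b{\left(A \right)} = - \frac{1}{5}$ ($b{\left(A \right)} = \frac{1}{-2 - 3} = \frac{1}{-5} = - \frac{1}{5}$)
$u = 68$ ($u = 4 \left(20 - 3\right) = 4 \cdot 17 = 68$)
$\left(u - 12\right) W{\left(b{\left(-3 \right)} \right)} = \left(68 - 12\right) \left(- \frac{1}{5}\right) = 56 \left(- \frac{1}{5}\right) = - \frac{56}{5}$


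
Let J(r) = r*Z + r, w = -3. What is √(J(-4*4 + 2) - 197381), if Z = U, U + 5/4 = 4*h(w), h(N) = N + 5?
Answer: I*√789958/2 ≈ 444.4*I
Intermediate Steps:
h(N) = 5 + N
U = 27/4 (U = -5/4 + 4*(5 - 3) = -5/4 + 4*2 = -5/4 + 8 = 27/4 ≈ 6.7500)
Z = 27/4 ≈ 6.7500
J(r) = 31*r/4 (J(r) = r*(27/4) + r = 27*r/4 + r = 31*r/4)
√(J(-4*4 + 2) - 197381) = √(31*(-4*4 + 2)/4 - 197381) = √(31*(-16 + 2)/4 - 197381) = √((31/4)*(-14) - 197381) = √(-217/2 - 197381) = √(-394979/2) = I*√789958/2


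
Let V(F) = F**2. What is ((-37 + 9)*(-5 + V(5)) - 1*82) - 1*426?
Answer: -1068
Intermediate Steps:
((-37 + 9)*(-5 + V(5)) - 1*82) - 1*426 = ((-37 + 9)*(-5 + 5**2) - 1*82) - 1*426 = (-28*(-5 + 25) - 82) - 426 = (-28*20 - 82) - 426 = (-560 - 82) - 426 = -642 - 426 = -1068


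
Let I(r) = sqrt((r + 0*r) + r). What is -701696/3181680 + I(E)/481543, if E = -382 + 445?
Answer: -43856/198855 + 3*sqrt(14)/481543 ≈ -0.22052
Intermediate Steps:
E = 63
I(r) = sqrt(2)*sqrt(r) (I(r) = sqrt((r + 0) + r) = sqrt(r + r) = sqrt(2*r) = sqrt(2)*sqrt(r))
-701696/3181680 + I(E)/481543 = -701696/3181680 + (sqrt(2)*sqrt(63))/481543 = -701696*1/3181680 + (sqrt(2)*(3*sqrt(7)))*(1/481543) = -43856/198855 + (3*sqrt(14))*(1/481543) = -43856/198855 + 3*sqrt(14)/481543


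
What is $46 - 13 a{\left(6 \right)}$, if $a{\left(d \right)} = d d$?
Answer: $-422$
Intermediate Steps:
$a{\left(d \right)} = d^{2}$
$46 - 13 a{\left(6 \right)} = 46 - 13 \cdot 6^{2} = 46 - 468 = -422$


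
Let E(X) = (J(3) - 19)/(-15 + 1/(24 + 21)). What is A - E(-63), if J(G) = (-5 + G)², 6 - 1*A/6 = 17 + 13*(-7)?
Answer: 322845/674 ≈ 479.00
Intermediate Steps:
A = 480 (A = 36 - 6*(17 + 13*(-7)) = 36 - 6*(17 - 91) = 36 - 6*(-74) = 36 + 444 = 480)
E(X) = 675/674 (E(X) = ((-5 + 3)² - 19)/(-15 + 1/(24 + 21)) = ((-2)² - 19)/(-15 + 1/45) = (4 - 19)/(-15 + 1/45) = -15/(-674/45) = -15*(-45/674) = 675/674)
A - E(-63) = 480 - 1*675/674 = 480 - 675/674 = 322845/674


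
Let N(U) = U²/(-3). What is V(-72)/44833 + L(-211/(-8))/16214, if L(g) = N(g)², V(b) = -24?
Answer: 88850015788849/26797262266368 ≈ 3.3156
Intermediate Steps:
N(U) = -U²/3
L(g) = g⁴/9 (L(g) = (-g²/3)² = g⁴/9)
V(-72)/44833 + L(-211/(-8))/16214 = -24/44833 + ((-211/(-8))⁴/9)/16214 = -24*1/44833 + ((-211*(-⅛))⁴/9)*(1/16214) = -24/44833 + ((211/8)⁴/9)*(1/16214) = -24/44833 + ((⅑)*(1982119441/4096))*(1/16214) = -24/44833 + (1982119441/36864)*(1/16214) = -24/44833 + 1982119441/597712896 = 88850015788849/26797262266368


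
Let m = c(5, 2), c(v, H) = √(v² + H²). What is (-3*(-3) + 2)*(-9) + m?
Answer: -99 + √29 ≈ -93.615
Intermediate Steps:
c(v, H) = √(H² + v²)
m = √29 (m = √(2² + 5²) = √(4 + 25) = √29 ≈ 5.3852)
(-3*(-3) + 2)*(-9) + m = (-3*(-3) + 2)*(-9) + √29 = (9 + 2)*(-9) + √29 = 11*(-9) + √29 = -99 + √29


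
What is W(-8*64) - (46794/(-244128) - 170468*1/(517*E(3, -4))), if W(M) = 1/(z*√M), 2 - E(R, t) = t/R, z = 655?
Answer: 10424163391/105178480 - I*√2/20960 ≈ 99.109 - 6.7472e-5*I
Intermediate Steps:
E(R, t) = 2 - t/R
W(M) = 1/(655*√M)
W(-8*64) - (46794/(-244128) - 170468*1/(517*E(3, -4))) = 1/(655*√(-8*64)) - (46794/(-244128) - 170468*1/(517*(2 - 1*(-4)/3))) = 1/(655*√(-512)) - (46794*(-1/244128) - 170468*1/(517*(2 - 1*(-4)*⅓))) = (-I*√2/32)/655 - (-7799/40688 - 170468*1/(517*(2 + 4/3))) = -I*√2/20960 - (-7799/40688 - 170468/((10/3)*517)) = -I*√2/20960 - (-7799/40688 - 170468/5170/3) = -I*√2/20960 - (-7799/40688 - 170468*3/5170) = -I*√2/20960 - (-7799/40688 - 255702/2585) = -I*√2/20960 - 1*(-10424163391/105178480) = -I*√2/20960 + 10424163391/105178480 = 10424163391/105178480 - I*√2/20960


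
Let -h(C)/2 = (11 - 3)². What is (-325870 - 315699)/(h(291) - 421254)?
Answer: 641569/421382 ≈ 1.5225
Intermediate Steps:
h(C) = -128 (h(C) = -2*(11 - 3)² = -2*8² = -2*64 = -128)
(-325870 - 315699)/(h(291) - 421254) = (-325870 - 315699)/(-128 - 421254) = -641569/(-421382) = -641569*(-1/421382) = 641569/421382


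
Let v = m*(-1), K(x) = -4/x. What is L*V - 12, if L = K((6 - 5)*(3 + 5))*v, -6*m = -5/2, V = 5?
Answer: -263/24 ≈ -10.958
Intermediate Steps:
m = 5/12 (m = -(-5)/(6*2) = -⅙*(-5/2) = 5/12 ≈ 0.41667)
v = -5/12 (v = (5/12)*(-1) = -5/12 ≈ -0.41667)
L = 5/24 (L = -4*1/((3 + 5)*(6 - 5))*(-5/12) = -4/(1*8)*(-5/12) = -4/8*(-5/12) = -4*⅛*(-5/12) = -½*(-5/12) = 5/24 ≈ 0.20833)
L*V - 12 = (5/24)*5 - 12 = 25/24 - 12 = -263/24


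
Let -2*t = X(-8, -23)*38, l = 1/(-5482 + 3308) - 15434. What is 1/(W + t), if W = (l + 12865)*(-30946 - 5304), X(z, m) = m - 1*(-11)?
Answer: 1087/101228499711 ≈ 1.0738e-8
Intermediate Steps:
X(z, m) = 11 + m (X(z, m) = m + 11 = 11 + m)
l = -33553517/2174 (l = 1/(-2174) - 15434 = -1/2174 - 15434 = -33553517/2174 ≈ -15434.)
W = 101228251875/1087 (W = (-33553517/2174 + 12865)*(-30946 - 5304) = -5585007/2174*(-36250) = 101228251875/1087 ≈ 9.3126e+7)
t = 228 (t = -(11 - 23)*38/2 = -(-6)*38 = -1/2*(-456) = 228)
1/(W + t) = 1/(101228251875/1087 + 228) = 1/(101228499711/1087) = 1087/101228499711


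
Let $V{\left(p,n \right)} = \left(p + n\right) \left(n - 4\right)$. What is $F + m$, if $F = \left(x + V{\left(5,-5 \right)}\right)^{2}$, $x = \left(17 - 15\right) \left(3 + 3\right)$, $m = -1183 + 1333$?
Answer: $294$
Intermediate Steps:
$V{\left(p,n \right)} = \left(-4 + n\right) \left(n + p\right)$ ($V{\left(p,n \right)} = \left(n + p\right) \left(-4 + n\right) = \left(-4 + n\right) \left(n + p\right)$)
$m = 150$
$x = 12$ ($x = 2 \cdot 6 = 12$)
$F = 144$ ($F = \left(12 - \left(25 - 25\right)\right)^{2} = \left(12 + \left(25 + 20 - 20 - 25\right)\right)^{2} = \left(12 + 0\right)^{2} = 12^{2} = 144$)
$F + m = 144 + 150 = 294$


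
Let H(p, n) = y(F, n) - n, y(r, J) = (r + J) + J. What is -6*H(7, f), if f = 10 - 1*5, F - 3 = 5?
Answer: -78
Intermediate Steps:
F = 8 (F = 3 + 5 = 8)
y(r, J) = r + 2*J (y(r, J) = (J + r) + J = r + 2*J)
f = 5 (f = 10 - 5 = 5)
H(p, n) = 8 + n (H(p, n) = (8 + 2*n) - n = 8 + n)
-6*H(7, f) = -6*(8 + 5) = -6*13 = -78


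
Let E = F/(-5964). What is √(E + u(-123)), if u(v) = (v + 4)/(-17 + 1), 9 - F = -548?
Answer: √261224691/5964 ≈ 2.7100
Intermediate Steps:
F = 557 (F = 9 - 1*(-548) = 9 + 548 = 557)
u(v) = -¼ - v/16 (u(v) = (4 + v)/(-16) = (4 + v)*(-1/16) = -¼ - v/16)
E = -557/5964 (E = 557/(-5964) = 557*(-1/5964) = -557/5964 ≈ -0.093394)
√(E + u(-123)) = √(-557/5964 + (-¼ - 1/16*(-123))) = √(-557/5964 + (-¼ + 123/16)) = √(-557/5964 + 119/16) = √(175201/23856) = √261224691/5964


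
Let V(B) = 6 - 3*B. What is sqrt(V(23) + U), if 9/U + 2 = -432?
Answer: 3*I*sqrt(1318926)/434 ≈ 7.9386*I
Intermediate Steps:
U = -9/434 (U = 9/(-2 - 432) = 9/(-434) = 9*(-1/434) = -9/434 ≈ -0.020737)
sqrt(V(23) + U) = sqrt((6 - 3*23) - 9/434) = sqrt((6 - 69) - 9/434) = sqrt(-63 - 9/434) = sqrt(-27351/434) = 3*I*sqrt(1318926)/434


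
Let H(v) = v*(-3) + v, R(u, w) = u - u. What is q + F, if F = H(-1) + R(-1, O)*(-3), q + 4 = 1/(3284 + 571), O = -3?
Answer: -7709/3855 ≈ -1.9997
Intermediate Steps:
R(u, w) = 0
q = -15419/3855 (q = -4 + 1/(3284 + 571) = -4 + 1/3855 = -15419/3855 ≈ -3.9997)
H(v) = -2*v (H(v) = -3*v + v = -2*v)
F = 2 (F = -2*(-1) + 0*(-3) = 2 + 0 = 2)
q + F = -15419/3855 + 2 = -7709/3855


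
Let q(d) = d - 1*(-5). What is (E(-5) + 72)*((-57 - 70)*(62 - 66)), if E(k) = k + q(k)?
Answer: 34036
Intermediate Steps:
q(d) = 5 + d (q(d) = d + 5 = 5 + d)
E(k) = 5 + 2*k (E(k) = k + (5 + k) = 5 + 2*k)
(E(-5) + 72)*((-57 - 70)*(62 - 66)) = ((5 + 2*(-5)) + 72)*((-57 - 70)*(62 - 66)) = ((5 - 10) + 72)*(-127*(-4)) = (-5 + 72)*508 = 67*508 = 34036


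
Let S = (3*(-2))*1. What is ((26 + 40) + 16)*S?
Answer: -492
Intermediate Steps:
S = -6 (S = -6*1 = -6)
((26 + 40) + 16)*S = ((26 + 40) + 16)*(-6) = (66 + 16)*(-6) = 82*(-6) = -492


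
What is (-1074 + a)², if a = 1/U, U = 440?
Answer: 223312008481/193600 ≈ 1.1535e+6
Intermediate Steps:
a = 1/440 ≈ 0.0022727
(-1074 + a)² = (-1074 + 1/440)² = (-472559/440)² = 223312008481/193600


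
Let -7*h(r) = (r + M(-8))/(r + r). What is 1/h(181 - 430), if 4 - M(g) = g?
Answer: -1162/79 ≈ -14.709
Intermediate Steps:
M(g) = 4 - g
h(r) = -(12 + r)/(14*r) (h(r) = -(r + (4 - 1*(-8)))/(7*(r + r)) = -(r + (4 + 8))/(7*(2*r)) = -(r + 12)*1/(2*r)/7 = -(12 + r)*1/(2*r)/7 = -(12 + r)/(14*r))
1/h(181 - 430) = 1/((-12 - (181 - 430))/(14*(181 - 430))) = 1/((1/14)*(-12 - 1*(-249))/(-249)) = 1/((1/14)*(-1/249)*(-12 + 249)) = 1/((1/14)*(-1/249)*237) = 1/(-79/1162) = -1162/79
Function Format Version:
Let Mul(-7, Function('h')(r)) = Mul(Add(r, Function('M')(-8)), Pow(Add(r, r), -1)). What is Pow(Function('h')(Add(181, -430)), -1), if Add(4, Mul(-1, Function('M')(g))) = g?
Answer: Rational(-1162, 79) ≈ -14.709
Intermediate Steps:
Function('M')(g) = Add(4, Mul(-1, g))
Function('h')(r) = Mul(Rational(-1, 14), Pow(r, -1), Add(12, r)) (Function('h')(r) = Mul(Rational(-1, 7), Mul(Add(r, Add(4, Mul(-1, -8))), Pow(Add(r, r), -1))) = Mul(Rational(-1, 7), Mul(Add(r, Add(4, 8)), Pow(Mul(2, r), -1))) = Mul(Rational(-1, 7), Mul(Add(r, 12), Mul(Rational(1, 2), Pow(r, -1)))) = Mul(Rational(-1, 7), Mul(Add(12, r), Mul(Rational(1, 2), Pow(r, -1)))) = Mul(Rational(-1, 7), Mul(Rational(1, 2), Pow(r, -1), Add(12, r))) = Mul(Rational(-1, 14), Pow(r, -1), Add(12, r)))
Pow(Function('h')(Add(181, -430)), -1) = Pow(Mul(Rational(1, 14), Pow(Add(181, -430), -1), Add(-12, Mul(-1, Add(181, -430)))), -1) = Pow(Mul(Rational(1, 14), Pow(-249, -1), Add(-12, Mul(-1, -249))), -1) = Pow(Mul(Rational(1, 14), Rational(-1, 249), Add(-12, 249)), -1) = Pow(Mul(Rational(1, 14), Rational(-1, 249), 237), -1) = Pow(Rational(-79, 1162), -1) = Rational(-1162, 79)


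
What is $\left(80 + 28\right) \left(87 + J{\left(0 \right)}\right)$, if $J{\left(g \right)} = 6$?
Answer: $10044$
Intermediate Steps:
$\left(80 + 28\right) \left(87 + J{\left(0 \right)}\right) = \left(80 + 28\right) \left(87 + 6\right) = 108 \cdot 93 = 10044$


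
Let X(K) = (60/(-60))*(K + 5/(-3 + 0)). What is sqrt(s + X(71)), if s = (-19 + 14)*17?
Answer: I*sqrt(1389)/3 ≈ 12.423*I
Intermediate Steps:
s = -85 (s = -5*17 = -85)
X(K) = 5/3 - K (X(K) = (60*(-1/60))*(K + 5/(-3)) = -(K + 5*(-1/3)) = -(K - 5/3) = -(-5/3 + K) = 5/3 - K)
sqrt(s + X(71)) = sqrt(-85 + (5/3 - 1*71)) = sqrt(-85 + (5/3 - 71)) = sqrt(-85 - 208/3) = sqrt(-463/3) = I*sqrt(1389)/3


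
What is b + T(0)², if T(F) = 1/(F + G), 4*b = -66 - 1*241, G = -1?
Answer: -303/4 ≈ -75.750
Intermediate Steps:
b = -307/4 (b = (-66 - 1*241)/4 = (-66 - 241)/4 = (¼)*(-307) = -307/4 ≈ -76.750)
T(F) = 1/(-1 + F) (T(F) = 1/(F - 1) = 1/(-1 + F))
b + T(0)² = -307/4 + (1/(-1 + 0))² = -307/4 + (1/(-1))² = -307/4 + (-1)² = -307/4 + 1 = -303/4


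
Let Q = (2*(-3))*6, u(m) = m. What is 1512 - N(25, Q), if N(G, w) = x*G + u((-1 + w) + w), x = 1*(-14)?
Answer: 1935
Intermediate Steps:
x = -14
Q = -36 (Q = -6*6 = -36)
N(G, w) = -1 - 14*G + 2*w (N(G, w) = -14*G + ((-1 + w) + w) = -14*G + (-1 + 2*w) = -1 - 14*G + 2*w)
1512 - N(25, Q) = 1512 - (-1 - 14*25 + 2*(-36)) = 1512 - (-1 - 350 - 72) = 1512 - 1*(-423) = 1512 + 423 = 1935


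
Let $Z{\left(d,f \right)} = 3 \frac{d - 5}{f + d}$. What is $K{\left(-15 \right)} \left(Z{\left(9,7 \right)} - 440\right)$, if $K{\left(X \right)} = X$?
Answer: $\frac{26355}{4} \approx 6588.8$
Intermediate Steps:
$Z{\left(d,f \right)} = \frac{3 \left(-5 + d\right)}{d + f}$ ($Z{\left(d,f \right)} = 3 \frac{-5 + d}{d + f} = \frac{3 \left(-5 + d\right)}{d + f}$)
$K{\left(-15 \right)} \left(Z{\left(9,7 \right)} - 440\right) = - 15 \left(\frac{3 \left(-5 + 9\right)}{9 + 7} - 440\right) = - 15 \left(3 \cdot \frac{1}{16} \cdot 4 - 440\right) = - 15 \left(\frac{3}{4} - 440\right) = \left(-15\right) \left(- \frac{1757}{4}\right) = \frac{26355}{4}$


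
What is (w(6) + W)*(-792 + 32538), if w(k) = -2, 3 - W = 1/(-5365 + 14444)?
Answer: 288190188/9079 ≈ 31743.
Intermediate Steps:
W = 27236/9079 (W = 3 - 1/(-5365 + 14444) = 3 - 1/9079 = 27236/9079 ≈ 2.9999)
(w(6) + W)*(-792 + 32538) = (-2 + 27236/9079)*(-792 + 32538) = (9078/9079)*31746 = 288190188/9079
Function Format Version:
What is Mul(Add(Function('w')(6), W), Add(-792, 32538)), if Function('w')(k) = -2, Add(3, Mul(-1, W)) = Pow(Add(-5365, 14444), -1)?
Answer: Rational(288190188, 9079) ≈ 31743.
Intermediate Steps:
W = Rational(27236, 9079) (W = Add(3, Mul(-1, Pow(Add(-5365, 14444), -1))) = Add(3, Mul(-1, Pow(9079, -1))) = Add(3, Mul(-1, Rational(1, 9079))) = Add(3, Rational(-1, 9079)) = Rational(27236, 9079) ≈ 2.9999)
Mul(Add(Function('w')(6), W), Add(-792, 32538)) = Mul(Add(-2, Rational(27236, 9079)), Add(-792, 32538)) = Mul(Rational(9078, 9079), 31746) = Rational(288190188, 9079)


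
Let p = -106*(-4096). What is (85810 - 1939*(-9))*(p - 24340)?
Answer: 42320075196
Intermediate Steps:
p = 434176
(85810 - 1939*(-9))*(p - 24340) = (85810 - 1939*(-9))*(434176 - 24340) = (85810 + 17451)*409836 = 103261*409836 = 42320075196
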